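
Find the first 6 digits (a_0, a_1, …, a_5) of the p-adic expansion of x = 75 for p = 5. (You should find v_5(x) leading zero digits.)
(a_0, …, a_5) = (0, 0, 3, 0, 0, 0)

v_5(75) = 2, so a_0 = ... = a_1 = 0. Factor out: x = 5^2 · u with u = 3 a unit in ℤ_5. Expand u iteratively via a_{v+i} = u_i mod 5, u_{i+1} = (u_i − a_{v+i})/5:
  u_0 = 3;  a_2 = 3;  u_1 = (u_0 − 3)/5 = 0
  u_1 = 0;  a_3 = 0;  u_2 = (u_1 − 0)/5 = 0
  u_2 = 0;  a_4 = 0;  u_3 = (u_2 − 0)/5 = 0
  u_3 = 0;  a_5 = 0;  u_4 = (u_3 − 0)/5 = 0
Digits: (0, 0, 3, 0, 0, 0).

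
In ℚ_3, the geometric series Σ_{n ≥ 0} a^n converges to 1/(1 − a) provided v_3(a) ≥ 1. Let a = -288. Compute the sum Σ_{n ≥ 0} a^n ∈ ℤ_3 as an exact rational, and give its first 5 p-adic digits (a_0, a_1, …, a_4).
Σ a^n = 1/(1 − a) = 1/289;  first 5 digits = (1, 0, 1, 1, 0)

v_3(a) = 2 ≥ 1, so the series converges in ℤ_3 to 1/(1 − a) = 1/(1 − (-288)) = 1/289. Expand this rational in ℤ_3: compute digits iteratively via d_i = x_i mod 3, x_{i+1} = (x_i − d_i)/3. The first 5 digits are (1, 0, 1, 1, 0).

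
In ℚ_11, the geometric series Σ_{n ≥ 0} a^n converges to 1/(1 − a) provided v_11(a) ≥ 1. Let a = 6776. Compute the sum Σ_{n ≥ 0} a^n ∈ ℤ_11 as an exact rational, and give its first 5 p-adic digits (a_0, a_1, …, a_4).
Σ a^n = 1/(1 − a) = -1/6775;  first 5 digits = (1, 0, 1, 5, 1)

v_11(a) = 2 ≥ 1, so the series converges in ℤ_11 to 1/(1 − a) = 1/(1 − 6776) = -1/6775. Expand this rational in ℤ_11: compute digits iteratively via d_i = x_i mod 11, x_{i+1} = (x_i − d_i)/11. The first 5 digits are (1, 0, 1, 5, 1).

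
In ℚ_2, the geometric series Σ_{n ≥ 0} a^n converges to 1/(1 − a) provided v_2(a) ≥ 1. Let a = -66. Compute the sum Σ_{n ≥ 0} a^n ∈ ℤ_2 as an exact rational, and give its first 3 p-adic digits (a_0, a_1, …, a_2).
Σ a^n = 1/(1 − a) = 1/67;  first 3 digits = (1, 1, 0)

v_2(a) = 1 ≥ 1, so the series converges in ℤ_2 to 1/(1 − a) = 1/(1 − (-66)) = 1/67. Expand this rational in ℤ_2: compute digits iteratively via d_i = x_i mod 2, x_{i+1} = (x_i − d_i)/2. The first 3 digits are (1, 1, 0).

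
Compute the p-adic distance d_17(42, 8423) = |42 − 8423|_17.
d_17(42, 8423) = 1/289

Step 1 — x − y = 42 − 8423 = -8381. Step 2 — v_17(-8381) = 2 (factor: -8381 = −(17^2 · 29); the sign does not affect v_p). Step 3 — |x − y|_17 = 17^{-2} = 1/289.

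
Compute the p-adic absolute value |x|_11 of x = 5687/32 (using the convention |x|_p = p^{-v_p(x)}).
|5687/32|_11 = 1/121

Step 1 — compute v_11(x) by factoring powers of 11 out of the numerator and denominator: v_11(5687/32) = 2. Step 2 — apply |x|_p = p^{-v_p(x)} = 11^{-2} = 1/121.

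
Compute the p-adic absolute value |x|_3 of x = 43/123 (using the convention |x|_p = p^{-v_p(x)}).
|43/123|_3 = 3

Step 1 — compute v_3(x) by factoring powers of 3 out of the numerator and denominator: v_3(43/123) = -1. Step 2 — apply |x|_p = p^{-v_p(x)} = 3^{1} = 3.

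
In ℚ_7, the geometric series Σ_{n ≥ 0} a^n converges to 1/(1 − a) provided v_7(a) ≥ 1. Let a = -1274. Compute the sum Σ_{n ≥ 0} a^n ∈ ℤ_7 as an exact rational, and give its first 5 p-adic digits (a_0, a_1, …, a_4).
Σ a^n = 1/(1 − a) = 1/1275;  first 5 digits = (1, 0, 2, 3, 3)

v_7(a) = 2 ≥ 1, so the series converges in ℤ_7 to 1/(1 − a) = 1/(1 − (-1274)) = 1/1275. Expand this rational in ℤ_7: compute digits iteratively via d_i = x_i mod 7, x_{i+1} = (x_i − d_i)/7. The first 5 digits are (1, 0, 2, 3, 3).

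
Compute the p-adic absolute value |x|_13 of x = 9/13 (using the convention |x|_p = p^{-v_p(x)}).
|9/13|_13 = 13

Step 1 — compute v_13(x) by factoring powers of 13 out of the numerator and denominator: v_13(9/13) = -1. Step 2 — apply |x|_p = p^{-v_p(x)} = 13^{1} = 13.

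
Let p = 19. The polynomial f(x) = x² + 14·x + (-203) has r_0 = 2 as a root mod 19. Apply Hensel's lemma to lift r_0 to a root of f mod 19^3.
r_2 = 5246 (mod 6859)

Hensel: r_{i+1} = r_i − f(r_i)·(f′(r_i))^{-1} mod 19^{i+2}, f′(x) = 2x + 14. Iterate:
  r_0 = 2 (mod 19)
  r_1 = 192 (mod 361)
  r_2 = 5246 (mod 6859)
Final: r = 5246 satisfies f(r) ≡ 0 mod 19^3.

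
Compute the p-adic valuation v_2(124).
v_2(124) = 2

v_2(n) is the largest exponent k such that 2^k divides n. Factor out: 124 = 2^2 · 31. (Sign doesn't affect v_p.) So v_2(124) = 2.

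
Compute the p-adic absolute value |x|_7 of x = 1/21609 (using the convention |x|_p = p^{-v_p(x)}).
|1/21609|_7 = 2401

Step 1 — compute v_7(x) by factoring powers of 7 out of the numerator and denominator: v_7(1/21609) = -4. Step 2 — apply |x|_p = p^{-v_p(x)} = 7^{4} = 2401.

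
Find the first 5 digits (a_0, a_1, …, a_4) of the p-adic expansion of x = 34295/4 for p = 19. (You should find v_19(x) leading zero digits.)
(a_0, …, a_4) = (0, 0, 0, 6, 14)

v_19(34295/4) = 3, so a_0 = ... = a_2 = 0. Factor out: x = 19^3 · u with u = 5/4 a unit in ℤ_19. Expand u iteratively via a_{v+i} = u_i mod 19, u_{i+1} = (u_i − a_{v+i})/19:
  u_0 = 5/4;  a_3 = 6;  u_1 = (u_0 − 6)/19 = -1/4
  u_1 = -1/4;  a_4 = 14;  u_2 = (u_1 − 14)/19 = -3/4
Digits: (0, 0, 0, 6, 14).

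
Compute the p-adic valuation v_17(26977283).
v_17(26977283) = 5

v_17(n) is the largest exponent k such that 17^k divides n. Factor out: 26977283 = 17^5 · 19. (Sign doesn't affect v_p.) So v_17(26977283) = 5.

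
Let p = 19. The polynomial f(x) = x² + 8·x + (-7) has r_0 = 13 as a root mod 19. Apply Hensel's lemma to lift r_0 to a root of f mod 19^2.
r_1 = 260 (mod 361)

Hensel: r_{i+1} = r_i − f(r_i)·(f′(r_i))^{-1} mod 19^{i+2}, f′(x) = 2x + 8. Iterate:
  r_0 = 13 (mod 19)
  r_1 = 260 (mod 361)
Final: r = 260 satisfies f(r) ≡ 0 mod 19^2.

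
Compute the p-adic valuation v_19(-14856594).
v_19(-14856594) = 5

v_19(n) is the largest exponent k such that 19^k divides n. Factor out: -14856594 = -19^5 · 6. (Sign doesn't affect v_p.) So v_19(-14856594) = 5.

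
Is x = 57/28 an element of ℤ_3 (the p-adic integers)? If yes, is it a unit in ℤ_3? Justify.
x ∈ ℤ_3 but not a unit; v_3(x) = 1 > 0

ℤ_3 = {x ∈ ℚ_3 : v_3(x) ≥ 0} and ℤ_3^× = {x ∈ ℤ_3 : v_3(x) = 0}. Here v_3(57/28) = v_3(num) − v_3(den) = 1; compare against these criteria.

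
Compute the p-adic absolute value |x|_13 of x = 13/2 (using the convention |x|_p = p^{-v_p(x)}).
|13/2|_13 = 1/13

Step 1 — compute v_13(x) by factoring powers of 13 out of the numerator and denominator: v_13(13/2) = 1. Step 2 — apply |x|_p = p^{-v_p(x)} = 13^{-1} = 1/13.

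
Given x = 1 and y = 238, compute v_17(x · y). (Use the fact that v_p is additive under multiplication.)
v_17(238) = 1

v_p(x) = 0 (factor: 1 = 17^0 · 1); v_p(y) = 1 (factor: 238 = 17^1 · 14). Additivity: v_p(xy) = v_p(x) + v_p(y) = 0 + 1 = 1. (Direct check: xy = 238 = 17^1 · (14).)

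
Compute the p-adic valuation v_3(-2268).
v_3(-2268) = 4

v_3(n) is the largest exponent k such that 3^k divides n. Factor out: -2268 = -3^4 · 28. (Sign doesn't affect v_p.) So v_3(-2268) = 4.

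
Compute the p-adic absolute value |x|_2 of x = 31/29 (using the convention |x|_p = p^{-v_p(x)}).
|31/29|_2 = 1

Step 1 — compute v_2(x) by factoring powers of 2 out of the numerator and denominator: v_2(31/29) = 0. Step 2 — apply |x|_p = p^{-v_p(x)} = 2^{0} = 1.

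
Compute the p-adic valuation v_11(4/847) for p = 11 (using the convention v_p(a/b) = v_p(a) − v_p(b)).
v_11(4/847) = -2

Factor powers of 11 from the numerator and denominator of the reduced fraction: 4 = 11^0 · 4 and 847 = 11^2 · 7. Apply v_p(a/b) = v_p(a) − v_p(b): v_11(4/847) = 0 − 2 = -2.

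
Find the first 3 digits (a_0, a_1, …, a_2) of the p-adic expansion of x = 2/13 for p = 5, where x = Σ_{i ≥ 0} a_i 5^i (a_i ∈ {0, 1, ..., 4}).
(a_0, …, a_2) = (4, 0, 1)

v_5(2/13) = 0 (numerator and denominator both coprime to 5), so x ∈ ℤ_5^×. Compute digits iteratively via a_i = x_i mod 5, x_{i+1} = (x_i − a_i)/5, with x_0 = x:
  x_0 = 2/13;  a_0 = 4;  x_1 = (x_0 − 4)/5 = -10/13
  x_1 = -10/13;  a_1 = 0;  x_2 = (x_1 − 0)/5 = -2/13
  x_2 = -2/13;  a_2 = 1;  x_3 = (x_2 − 1)/5 = -3/13
Digits: (4, 0, 1).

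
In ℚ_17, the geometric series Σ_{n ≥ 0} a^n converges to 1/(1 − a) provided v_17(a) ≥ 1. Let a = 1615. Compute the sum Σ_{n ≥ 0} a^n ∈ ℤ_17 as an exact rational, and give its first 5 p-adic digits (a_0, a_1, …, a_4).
Σ a^n = 1/(1 − a) = -1/1614;  first 5 digits = (1, 10, 3, 1, 13)

v_17(a) = 1 ≥ 1, so the series converges in ℤ_17 to 1/(1 − a) = 1/(1 − 1615) = -1/1614. Expand this rational in ℤ_17: compute digits iteratively via d_i = x_i mod 17, x_{i+1} = (x_i − d_i)/17. The first 5 digits are (1, 10, 3, 1, 13).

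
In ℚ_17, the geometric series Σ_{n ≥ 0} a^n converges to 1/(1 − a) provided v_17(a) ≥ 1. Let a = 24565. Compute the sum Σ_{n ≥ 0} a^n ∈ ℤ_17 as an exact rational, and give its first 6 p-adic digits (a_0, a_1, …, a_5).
Σ a^n = 1/(1 − a) = -1/24564;  first 6 digits = (1, 0, 0, 5, 0, 0)

v_17(a) = 3 ≥ 1, so the series converges in ℤ_17 to 1/(1 − a) = 1/(1 − 24565) = -1/24564. Expand this rational in ℤ_17: compute digits iteratively via d_i = x_i mod 17, x_{i+1} = (x_i − d_i)/17. The first 6 digits are (1, 0, 0, 5, 0, 0).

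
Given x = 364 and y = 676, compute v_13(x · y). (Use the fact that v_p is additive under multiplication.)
v_13(246064) = 3

v_p(x) = 1 (factor: 364 = 13^1 · 28); v_p(y) = 2 (factor: 676 = 13^2 · 4). Additivity: v_p(xy) = v_p(x) + v_p(y) = 1 + 2 = 3. (Direct check: xy = 246064 = 13^3 · (112).)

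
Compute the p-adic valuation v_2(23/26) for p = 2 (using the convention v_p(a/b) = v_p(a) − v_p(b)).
v_2(23/26) = -1

Factor powers of 2 from the numerator and denominator of the reduced fraction: 23 = 2^0 · 23 and 26 = 2^1 · 13. Apply v_p(a/b) = v_p(a) − v_p(b): v_2(23/26) = 0 − 1 = -1.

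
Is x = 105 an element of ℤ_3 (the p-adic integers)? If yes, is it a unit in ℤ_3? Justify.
x ∈ ℤ_3 but not a unit; v_3(x) = 1 > 0

ℤ_3 = {x ∈ ℚ_3 : v_3(x) ≥ 0} and ℤ_3^× = {x ∈ ℤ_3 : v_3(x) = 0}. Here v_3(105) = v_3(num) − v_3(den) = 1; compare against these criteria.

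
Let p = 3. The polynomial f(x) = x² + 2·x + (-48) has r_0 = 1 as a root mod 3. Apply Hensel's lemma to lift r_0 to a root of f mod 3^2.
r_1 = 1 (mod 9)

Hensel: r_{i+1} = r_i − f(r_i)·(f′(r_i))^{-1} mod 3^{i+2}, f′(x) = 2x + 2. Iterate:
  r_0 = 1 (mod 3)
  r_1 = 1 (mod 9)
Final: r = 1 satisfies f(r) ≡ 0 mod 3^2.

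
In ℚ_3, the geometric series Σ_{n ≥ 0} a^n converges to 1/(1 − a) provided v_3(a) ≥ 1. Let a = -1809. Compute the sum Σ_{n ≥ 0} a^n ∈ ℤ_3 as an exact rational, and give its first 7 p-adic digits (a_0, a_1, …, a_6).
Σ a^n = 1/(1 − a) = 1/1810;  first 7 digits = (1, 0, 0, 2, 1, 1, 1)

v_3(a) = 3 ≥ 1, so the series converges in ℤ_3 to 1/(1 − a) = 1/(1 − (-1809)) = 1/1810. Expand this rational in ℤ_3: compute digits iteratively via d_i = x_i mod 3, x_{i+1} = (x_i − d_i)/3. The first 7 digits are (1, 0, 0, 2, 1, 1, 1).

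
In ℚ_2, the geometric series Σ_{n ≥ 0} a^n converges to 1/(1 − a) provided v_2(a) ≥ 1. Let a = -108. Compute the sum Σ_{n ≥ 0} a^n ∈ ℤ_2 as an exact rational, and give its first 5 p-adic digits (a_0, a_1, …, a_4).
Σ a^n = 1/(1 − a) = 1/109;  first 5 digits = (1, 0, 1, 0, 0)

v_2(a) = 2 ≥ 1, so the series converges in ℤ_2 to 1/(1 − a) = 1/(1 − (-108)) = 1/109. Expand this rational in ℤ_2: compute digits iteratively via d_i = x_i mod 2, x_{i+1} = (x_i − d_i)/2. The first 5 digits are (1, 0, 1, 0, 0).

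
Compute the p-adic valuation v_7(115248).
v_7(115248) = 4

v_7(n) is the largest exponent k such that 7^k divides n. Factor out: 115248 = 7^4 · 48. (Sign doesn't affect v_p.) So v_7(115248) = 4.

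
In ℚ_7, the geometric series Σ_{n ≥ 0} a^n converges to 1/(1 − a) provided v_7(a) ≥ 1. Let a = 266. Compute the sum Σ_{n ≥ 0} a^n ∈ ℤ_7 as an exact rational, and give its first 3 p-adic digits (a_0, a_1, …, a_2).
Σ a^n = 1/(1 − a) = -1/265;  first 3 digits = (1, 3, 0)

v_7(a) = 1 ≥ 1, so the series converges in ℤ_7 to 1/(1 − a) = 1/(1 − 266) = -1/265. Expand this rational in ℤ_7: compute digits iteratively via d_i = x_i mod 7, x_{i+1} = (x_i − d_i)/7. The first 3 digits are (1, 3, 0).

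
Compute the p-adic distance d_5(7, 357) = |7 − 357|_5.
d_5(7, 357) = 1/25

Step 1 — x − y = 7 − 357 = -350. Step 2 — v_5(-350) = 2 (factor: -350 = −(5^2 · 14); the sign does not affect v_p). Step 3 — |x − y|_5 = 5^{-2} = 1/25.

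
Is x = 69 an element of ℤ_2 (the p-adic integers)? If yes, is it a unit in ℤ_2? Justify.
x ∈ ℤ_2^× (unit); v_2(x) = 0

ℤ_2 = {x ∈ ℚ_2 : v_2(x) ≥ 0} and ℤ_2^× = {x ∈ ℤ_2 : v_2(x) = 0}. Here v_2(69) = v_2(num) − v_2(den) = 0; compare against these criteria.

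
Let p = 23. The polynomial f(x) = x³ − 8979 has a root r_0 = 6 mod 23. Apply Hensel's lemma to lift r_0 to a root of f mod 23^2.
r_1 = 190 (mod 529)

Hensel: r_{i+1} = r_i − f(r_i)/f′(r_i) mod 23^{i+2}, where f′(x) = 3x². Iterate:
  r_0 = 6 (mod 23)
  r_1 = 190 (mod 529)
Final: r = 190 with f(r) ≡ 0 mod 23^2.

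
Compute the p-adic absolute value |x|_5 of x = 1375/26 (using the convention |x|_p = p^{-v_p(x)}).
|1375/26|_5 = 1/125

Step 1 — compute v_5(x) by factoring powers of 5 out of the numerator and denominator: v_5(1375/26) = 3. Step 2 — apply |x|_p = p^{-v_p(x)} = 5^{-3} = 1/125.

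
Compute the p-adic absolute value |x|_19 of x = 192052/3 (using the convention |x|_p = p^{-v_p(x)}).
|192052/3|_19 = 1/6859

Step 1 — compute v_19(x) by factoring powers of 19 out of the numerator and denominator: v_19(192052/3) = 3. Step 2 — apply |x|_p = p^{-v_p(x)} = 19^{-3} = 1/6859.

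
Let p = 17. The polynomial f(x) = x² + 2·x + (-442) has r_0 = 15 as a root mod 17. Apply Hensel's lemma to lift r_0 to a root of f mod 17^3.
r_2 = 2089 (mod 4913)

Hensel: r_{i+1} = r_i − f(r_i)·(f′(r_i))^{-1} mod 17^{i+2}, f′(x) = 2x + 2. Iterate:
  r_0 = 15 (mod 17)
  r_1 = 66 (mod 289)
  r_2 = 2089 (mod 4913)
Final: r = 2089 satisfies f(r) ≡ 0 mod 17^3.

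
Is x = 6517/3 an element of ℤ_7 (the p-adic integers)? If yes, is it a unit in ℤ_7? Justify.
x ∈ ℤ_7 but not a unit; v_7(x) = 3 > 0

ℤ_7 = {x ∈ ℚ_7 : v_7(x) ≥ 0} and ℤ_7^× = {x ∈ ℤ_7 : v_7(x) = 0}. Here v_7(6517/3) = v_7(num) − v_7(den) = 3; compare against these criteria.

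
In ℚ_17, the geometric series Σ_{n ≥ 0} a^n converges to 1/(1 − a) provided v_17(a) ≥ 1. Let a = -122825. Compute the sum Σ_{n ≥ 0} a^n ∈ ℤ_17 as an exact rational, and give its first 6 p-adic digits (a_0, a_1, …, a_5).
Σ a^n = 1/(1 − a) = 1/122826;  first 6 digits = (1, 0, 0, 9, 15, 16)

v_17(a) = 3 ≥ 1, so the series converges in ℤ_17 to 1/(1 − a) = 1/(1 − (-122825)) = 1/122826. Expand this rational in ℤ_17: compute digits iteratively via d_i = x_i mod 17, x_{i+1} = (x_i − d_i)/17. The first 6 digits are (1, 0, 0, 9, 15, 16).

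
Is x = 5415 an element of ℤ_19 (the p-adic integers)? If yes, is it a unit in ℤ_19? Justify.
x ∈ ℤ_19 but not a unit; v_19(x) = 2 > 0

ℤ_19 = {x ∈ ℚ_19 : v_19(x) ≥ 0} and ℤ_19^× = {x ∈ ℤ_19 : v_19(x) = 0}. Here v_19(5415) = v_19(num) − v_19(den) = 2; compare against these criteria.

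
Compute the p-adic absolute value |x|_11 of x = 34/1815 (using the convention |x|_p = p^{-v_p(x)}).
|34/1815|_11 = 121

Step 1 — compute v_11(x) by factoring powers of 11 out of the numerator and denominator: v_11(34/1815) = -2. Step 2 — apply |x|_p = p^{-v_p(x)} = 11^{2} = 121.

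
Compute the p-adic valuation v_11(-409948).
v_11(-409948) = 4

v_11(n) is the largest exponent k such that 11^k divides n. Factor out: -409948 = -11^4 · 28. (Sign doesn't affect v_p.) So v_11(-409948) = 4.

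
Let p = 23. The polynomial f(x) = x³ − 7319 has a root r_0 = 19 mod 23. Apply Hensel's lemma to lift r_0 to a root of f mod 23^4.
r_3 = 95998 (mod 279841)

Hensel: r_{i+1} = r_i − f(r_i)/f′(r_i) mod 23^{i+2}, where f′(x) = 3x². Iterate:
  r_0 = 19 (mod 23)
  r_1 = 249 (mod 529)
  r_2 = 10829 (mod 12167)
  r_3 = 95998 (mod 279841)
Final: r = 95998 with f(r) ≡ 0 mod 23^4.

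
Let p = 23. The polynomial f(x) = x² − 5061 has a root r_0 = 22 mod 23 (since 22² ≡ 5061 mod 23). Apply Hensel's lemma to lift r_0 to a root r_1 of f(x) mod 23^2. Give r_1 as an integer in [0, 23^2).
r_1 = 114 (mod 529)

Hensel's recurrence: r_{i+1} = r_i − f(r_i)·(f′(r_i))^{-1} mod 23^{i+2}, with f′(x) = 2x. Iterate:
  r_0 = 22 (mod 23)
  r_1 = 114 (mod 529)
Final: r_1 = 114, and one checks f(r_1) ≡ 0 mod 23^2.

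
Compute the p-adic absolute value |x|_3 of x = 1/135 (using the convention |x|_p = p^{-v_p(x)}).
|1/135|_3 = 27

Step 1 — compute v_3(x) by factoring powers of 3 out of the numerator and denominator: v_3(1/135) = -3. Step 2 — apply |x|_p = p^{-v_p(x)} = 3^{3} = 27.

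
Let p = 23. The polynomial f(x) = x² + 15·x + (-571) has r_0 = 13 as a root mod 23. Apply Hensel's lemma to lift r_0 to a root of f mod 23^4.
r_3 = 90748 (mod 279841)

Hensel: r_{i+1} = r_i − f(r_i)·(f′(r_i))^{-1} mod 23^{i+2}, f′(x) = 2x + 15. Iterate:
  r_0 = 13 (mod 23)
  r_1 = 289 (mod 529)
  r_2 = 5579 (mod 12167)
  r_3 = 90748 (mod 279841)
Final: r = 90748 satisfies f(r) ≡ 0 mod 23^4.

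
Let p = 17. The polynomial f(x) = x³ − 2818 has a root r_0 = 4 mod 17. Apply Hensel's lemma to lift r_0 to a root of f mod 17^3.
r_2 = 3710 (mod 4913)

Hensel: r_{i+1} = r_i − f(r_i)/f′(r_i) mod 17^{i+2}, where f′(x) = 3x². Iterate:
  r_0 = 4 (mod 17)
  r_1 = 242 (mod 289)
  r_2 = 3710 (mod 4913)
Final: r = 3710 with f(r) ≡ 0 mod 17^3.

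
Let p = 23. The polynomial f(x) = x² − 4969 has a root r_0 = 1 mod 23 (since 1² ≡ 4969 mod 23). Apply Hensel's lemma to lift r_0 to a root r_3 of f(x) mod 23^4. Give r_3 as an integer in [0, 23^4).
r_3 = 7775 (mod 279841)

Hensel's recurrence: r_{i+1} = r_i − f(r_i)·(f′(r_i))^{-1} mod 23^{i+2}, with f′(x) = 2x. Iterate:
  r_0 = 1 (mod 23)
  r_1 = 369 (mod 529)
  r_2 = 7775 (mod 12167)
  r_3 = 7775 (mod 279841)
Final: r_3 = 7775, and one checks f(r_3) ≡ 0 mod 23^4.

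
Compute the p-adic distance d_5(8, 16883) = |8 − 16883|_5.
d_5(8, 16883) = 1/625

Step 1 — x − y = 8 − 16883 = -16875. Step 2 — v_5(-16875) = 4 (factor: -16875 = −(5^4 · 27); the sign does not affect v_p). Step 3 — |x − y|_5 = 5^{-4} = 1/625.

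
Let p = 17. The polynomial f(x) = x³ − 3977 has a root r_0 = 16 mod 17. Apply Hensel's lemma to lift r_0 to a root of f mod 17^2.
r_1 = 169 (mod 289)

Hensel: r_{i+1} = r_i − f(r_i)/f′(r_i) mod 17^{i+2}, where f′(x) = 3x². Iterate:
  r_0 = 16 (mod 17)
  r_1 = 169 (mod 289)
Final: r = 169 with f(r) ≡ 0 mod 17^2.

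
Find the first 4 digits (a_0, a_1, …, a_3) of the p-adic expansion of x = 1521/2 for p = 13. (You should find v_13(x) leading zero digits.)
(a_0, …, a_3) = (0, 0, 11, 6)

v_13(1521/2) = 2, so a_0 = ... = a_1 = 0. Factor out: x = 13^2 · u with u = 9/2 a unit in ℤ_13. Expand u iteratively via a_{v+i} = u_i mod 13, u_{i+1} = (u_i − a_{v+i})/13:
  u_0 = 9/2;  a_2 = 11;  u_1 = (u_0 − 11)/13 = -1/2
  u_1 = -1/2;  a_3 = 6;  u_2 = (u_1 − 6)/13 = -1/2
Digits: (0, 0, 11, 6).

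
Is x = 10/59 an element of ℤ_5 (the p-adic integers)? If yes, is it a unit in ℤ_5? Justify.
x ∈ ℤ_5 but not a unit; v_5(x) = 1 > 0

ℤ_5 = {x ∈ ℚ_5 : v_5(x) ≥ 0} and ℤ_5^× = {x ∈ ℤ_5 : v_5(x) = 0}. Here v_5(10/59) = v_5(num) − v_5(den) = 1; compare against these criteria.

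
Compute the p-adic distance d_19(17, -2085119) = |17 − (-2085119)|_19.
d_19(17, -2085119) = 1/130321

Step 1 — x − y = 17 − (-2085119) = 2085136. Step 2 — v_19(2085136) = 4 (factor: 2085136 = (19^4 · 16); the sign does not affect v_p). Step 3 — |x − y|_19 = 19^{-4} = 1/130321.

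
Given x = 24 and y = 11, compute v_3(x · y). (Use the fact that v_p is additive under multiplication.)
v_3(264) = 1

v_p(x) = 1 (factor: 24 = 3^1 · 8); v_p(y) = 0 (factor: 11 = 3^0 · 11). Additivity: v_p(xy) = v_p(x) + v_p(y) = 1 + 0 = 1. (Direct check: xy = 264 = 3^1 · (88).)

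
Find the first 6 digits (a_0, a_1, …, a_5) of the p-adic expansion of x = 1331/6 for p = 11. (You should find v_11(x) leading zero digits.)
(a_0, …, a_5) = (0, 0, 0, 2, 9, 1)

v_11(1331/6) = 3, so a_0 = ... = a_2 = 0. Factor out: x = 11^3 · u with u = 1/6 a unit in ℤ_11. Expand u iteratively via a_{v+i} = u_i mod 11, u_{i+1} = (u_i − a_{v+i})/11:
  u_0 = 1/6;  a_3 = 2;  u_1 = (u_0 − 2)/11 = -1/6
  u_1 = -1/6;  a_4 = 9;  u_2 = (u_1 − 9)/11 = -5/6
  u_2 = -5/6;  a_5 = 1;  u_3 = (u_2 − 1)/11 = -1/6
Digits: (0, 0, 0, 2, 9, 1).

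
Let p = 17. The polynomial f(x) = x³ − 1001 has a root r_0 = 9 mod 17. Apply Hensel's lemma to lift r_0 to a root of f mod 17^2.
r_1 = 179 (mod 289)

Hensel: r_{i+1} = r_i − f(r_i)/f′(r_i) mod 17^{i+2}, where f′(x) = 3x². Iterate:
  r_0 = 9 (mod 17)
  r_1 = 179 (mod 289)
Final: r = 179 with f(r) ≡ 0 mod 17^2.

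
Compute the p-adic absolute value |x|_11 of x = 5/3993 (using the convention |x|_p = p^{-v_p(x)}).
|5/3993|_11 = 1331

Step 1 — compute v_11(x) by factoring powers of 11 out of the numerator and denominator: v_11(5/3993) = -3. Step 2 — apply |x|_p = p^{-v_p(x)} = 11^{3} = 1331.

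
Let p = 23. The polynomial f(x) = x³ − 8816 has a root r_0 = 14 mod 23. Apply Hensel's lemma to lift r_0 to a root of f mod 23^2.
r_1 = 359 (mod 529)

Hensel: r_{i+1} = r_i − f(r_i)/f′(r_i) mod 23^{i+2}, where f′(x) = 3x². Iterate:
  r_0 = 14 (mod 23)
  r_1 = 359 (mod 529)
Final: r = 359 with f(r) ≡ 0 mod 23^2.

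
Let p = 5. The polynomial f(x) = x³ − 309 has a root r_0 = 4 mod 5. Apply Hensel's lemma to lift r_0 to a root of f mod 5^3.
r_2 = 44 (mod 125)

Hensel: r_{i+1} = r_i − f(r_i)/f′(r_i) mod 5^{i+2}, where f′(x) = 3x². Iterate:
  r_0 = 4 (mod 5)
  r_1 = 19 (mod 25)
  r_2 = 44 (mod 125)
Final: r = 44 with f(r) ≡ 0 mod 5^3.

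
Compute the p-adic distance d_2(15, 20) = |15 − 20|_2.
d_2(15, 20) = 1

Step 1 — x − y = 15 − 20 = -5. Step 2 — v_2(-5) = 0 (factor: -5 = −(2^0 · 5); the sign does not affect v_p). Step 3 — |x − y|_2 = 2^{0} = 1.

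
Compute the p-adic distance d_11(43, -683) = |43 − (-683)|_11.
d_11(43, -683) = 1/121

Step 1 — x − y = 43 − (-683) = 726. Step 2 — v_11(726) = 2 (factor: 726 = (11^2 · 6); the sign does not affect v_p). Step 3 — |x − y|_11 = 11^{-2} = 1/121.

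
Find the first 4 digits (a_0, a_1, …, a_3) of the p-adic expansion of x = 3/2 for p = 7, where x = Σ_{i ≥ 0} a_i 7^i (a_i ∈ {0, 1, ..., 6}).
(a_0, …, a_3) = (5, 3, 3, 3)

v_7(3/2) = 0 (numerator and denominator both coprime to 7), so x ∈ ℤ_7^×. Compute digits iteratively via a_i = x_i mod 7, x_{i+1} = (x_i − a_i)/7, with x_0 = x:
  x_0 = 3/2;  a_0 = 5;  x_1 = (x_0 − 5)/7 = -1/2
  x_1 = -1/2;  a_1 = 3;  x_2 = (x_1 − 3)/7 = -1/2
  x_2 = -1/2;  a_2 = 3;  x_3 = (x_2 − 3)/7 = -1/2
  x_3 = -1/2;  a_3 = 3;  x_4 = (x_3 − 3)/7 = -1/2
Digits: (5, 3, 3, 3).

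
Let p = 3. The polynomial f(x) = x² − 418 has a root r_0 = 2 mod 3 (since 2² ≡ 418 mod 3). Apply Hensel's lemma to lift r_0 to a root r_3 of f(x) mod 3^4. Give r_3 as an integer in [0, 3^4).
r_3 = 65 (mod 81)

Hensel's recurrence: r_{i+1} = r_i − f(r_i)·(f′(r_i))^{-1} mod 3^{i+2}, with f′(x) = 2x. Iterate:
  r_0 = 2 (mod 3)
  r_1 = 2 (mod 9)
  r_2 = 11 (mod 27)
  r_3 = 65 (mod 81)
Final: r_3 = 65, and one checks f(r_3) ≡ 0 mod 3^4.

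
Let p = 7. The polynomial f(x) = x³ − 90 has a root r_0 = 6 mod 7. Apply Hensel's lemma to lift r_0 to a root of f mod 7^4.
r_3 = 454 (mod 2401)

Hensel: r_{i+1} = r_i − f(r_i)/f′(r_i) mod 7^{i+2}, where f′(x) = 3x². Iterate:
  r_0 = 6 (mod 7)
  r_1 = 13 (mod 49)
  r_2 = 111 (mod 343)
  r_3 = 454 (mod 2401)
Final: r = 454 with f(r) ≡ 0 mod 7^4.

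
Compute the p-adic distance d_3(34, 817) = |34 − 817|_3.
d_3(34, 817) = 1/27

Step 1 — x − y = 34 − 817 = -783. Step 2 — v_3(-783) = 3 (factor: -783 = −(3^3 · 29); the sign does not affect v_p). Step 3 — |x − y|_3 = 3^{-3} = 1/27.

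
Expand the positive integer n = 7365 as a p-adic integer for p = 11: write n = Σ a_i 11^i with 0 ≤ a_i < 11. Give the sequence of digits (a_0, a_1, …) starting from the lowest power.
(a_0, a_1, …) = (6, 9, 5, 5)

Repeated division by 11 gives the digits low-to-high: 7365 = 6 + 9·11^1 + 5·11^2 + 5·11^3. Digit sequence: (6, 9, 5, 5).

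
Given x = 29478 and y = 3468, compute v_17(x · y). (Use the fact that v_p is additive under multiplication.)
v_17(102229704) = 5

v_p(x) = 3 (factor: 29478 = 17^3 · 6); v_p(y) = 2 (factor: 3468 = 17^2 · 12). Additivity: v_p(xy) = v_p(x) + v_p(y) = 3 + 2 = 5. (Direct check: xy = 102229704 = 17^5 · (72).)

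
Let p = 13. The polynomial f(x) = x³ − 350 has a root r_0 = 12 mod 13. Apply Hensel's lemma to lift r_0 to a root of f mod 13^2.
r_1 = 116 (mod 169)

Hensel: r_{i+1} = r_i − f(r_i)/f′(r_i) mod 13^{i+2}, where f′(x) = 3x². Iterate:
  r_0 = 12 (mod 13)
  r_1 = 116 (mod 169)
Final: r = 116 with f(r) ≡ 0 mod 13^2.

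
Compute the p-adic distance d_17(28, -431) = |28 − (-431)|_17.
d_17(28, -431) = 1/17

Step 1 — x − y = 28 − (-431) = 459. Step 2 — v_17(459) = 1 (factor: 459 = (17^1 · 27); the sign does not affect v_p). Step 3 — |x − y|_17 = 17^{-1} = 1/17.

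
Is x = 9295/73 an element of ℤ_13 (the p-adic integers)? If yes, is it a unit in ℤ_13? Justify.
x ∈ ℤ_13 but not a unit; v_13(x) = 2 > 0

ℤ_13 = {x ∈ ℚ_13 : v_13(x) ≥ 0} and ℤ_13^× = {x ∈ ℤ_13 : v_13(x) = 0}. Here v_13(9295/73) = v_13(num) − v_13(den) = 2; compare against these criteria.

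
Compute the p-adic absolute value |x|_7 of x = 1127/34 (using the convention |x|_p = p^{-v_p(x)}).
|1127/34|_7 = 1/49

Step 1 — compute v_7(x) by factoring powers of 7 out of the numerator and denominator: v_7(1127/34) = 2. Step 2 — apply |x|_p = p^{-v_p(x)} = 7^{-2} = 1/49.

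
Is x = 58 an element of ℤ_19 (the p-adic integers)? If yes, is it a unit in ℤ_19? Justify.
x ∈ ℤ_19^× (unit); v_19(x) = 0

ℤ_19 = {x ∈ ℚ_19 : v_19(x) ≥ 0} and ℤ_19^× = {x ∈ ℤ_19 : v_19(x) = 0}. Here v_19(58) = v_19(num) − v_19(den) = 0; compare against these criteria.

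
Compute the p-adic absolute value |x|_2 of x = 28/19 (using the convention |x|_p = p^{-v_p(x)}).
|28/19|_2 = 1/4

Step 1 — compute v_2(x) by factoring powers of 2 out of the numerator and denominator: v_2(28/19) = 2. Step 2 — apply |x|_p = p^{-v_p(x)} = 2^{-2} = 1/4.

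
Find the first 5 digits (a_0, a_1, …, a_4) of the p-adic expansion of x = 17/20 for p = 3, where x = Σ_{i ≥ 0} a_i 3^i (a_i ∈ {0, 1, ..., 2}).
(a_0, …, a_4) = (1, 1, 1, 0, 0)

v_3(17/20) = 0 (numerator and denominator both coprime to 3), so x ∈ ℤ_3^×. Compute digits iteratively via a_i = x_i mod 3, x_{i+1} = (x_i − a_i)/3, with x_0 = x:
  x_0 = 17/20;  a_0 = 1;  x_1 = (x_0 − 1)/3 = -1/20
  x_1 = -1/20;  a_1 = 1;  x_2 = (x_1 − 1)/3 = -7/20
  x_2 = -7/20;  a_2 = 1;  x_3 = (x_2 − 1)/3 = -9/20
  x_3 = -9/20;  a_3 = 0;  x_4 = (x_3 − 0)/3 = -3/20
  x_4 = -3/20;  a_4 = 0;  x_5 = (x_4 − 0)/3 = -1/20
Digits: (1, 1, 1, 0, 0).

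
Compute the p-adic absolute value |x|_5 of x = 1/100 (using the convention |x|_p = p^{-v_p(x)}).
|1/100|_5 = 25

Step 1 — compute v_5(x) by factoring powers of 5 out of the numerator and denominator: v_5(1/100) = -2. Step 2 — apply |x|_p = p^{-v_p(x)} = 5^{2} = 25.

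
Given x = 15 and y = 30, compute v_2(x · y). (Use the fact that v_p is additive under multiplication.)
v_2(450) = 1

v_p(x) = 0 (factor: 15 = 2^0 · 15); v_p(y) = 1 (factor: 30 = 2^1 · 15). Additivity: v_p(xy) = v_p(x) + v_p(y) = 0 + 1 = 1. (Direct check: xy = 450 = 2^1 · (225).)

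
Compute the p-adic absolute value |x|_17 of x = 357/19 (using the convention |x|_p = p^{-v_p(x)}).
|357/19|_17 = 1/17

Step 1 — compute v_17(x) by factoring powers of 17 out of the numerator and denominator: v_17(357/19) = 1. Step 2 — apply |x|_p = p^{-v_p(x)} = 17^{-1} = 1/17.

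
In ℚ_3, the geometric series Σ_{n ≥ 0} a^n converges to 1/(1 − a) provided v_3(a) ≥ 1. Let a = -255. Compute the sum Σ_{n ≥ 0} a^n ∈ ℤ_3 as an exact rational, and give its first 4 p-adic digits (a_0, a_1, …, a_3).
Σ a^n = 1/(1 − a) = 1/256;  first 4 digits = (1, 2, 2, 0)

v_3(a) = 1 ≥ 1, so the series converges in ℤ_3 to 1/(1 − a) = 1/(1 − (-255)) = 1/256. Expand this rational in ℤ_3: compute digits iteratively via d_i = x_i mod 3, x_{i+1} = (x_i − d_i)/3. The first 4 digits are (1, 2, 2, 0).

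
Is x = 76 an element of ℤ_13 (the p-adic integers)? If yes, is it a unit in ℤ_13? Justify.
x ∈ ℤ_13^× (unit); v_13(x) = 0

ℤ_13 = {x ∈ ℚ_13 : v_13(x) ≥ 0} and ℤ_13^× = {x ∈ ℤ_13 : v_13(x) = 0}. Here v_13(76) = v_13(num) − v_13(den) = 0; compare against these criteria.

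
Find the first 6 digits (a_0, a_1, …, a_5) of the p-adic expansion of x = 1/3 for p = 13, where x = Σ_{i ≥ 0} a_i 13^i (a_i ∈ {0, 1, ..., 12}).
(a_0, …, a_5) = (9, 8, 8, 8, 8, 8)

v_13(1/3) = 0 (numerator and denominator both coprime to 13), so x ∈ ℤ_13^×. Compute digits iteratively via a_i = x_i mod 13, x_{i+1} = (x_i − a_i)/13, with x_0 = x:
  x_0 = 1/3;  a_0 = 9;  x_1 = (x_0 − 9)/13 = -2/3
  x_1 = -2/3;  a_1 = 8;  x_2 = (x_1 − 8)/13 = -2/3
  x_2 = -2/3;  a_2 = 8;  x_3 = (x_2 − 8)/13 = -2/3
  x_3 = -2/3;  a_3 = 8;  x_4 = (x_3 − 8)/13 = -2/3
  x_4 = -2/3;  a_4 = 8;  x_5 = (x_4 − 8)/13 = -2/3
  x_5 = -2/3;  a_5 = 8;  x_6 = (x_5 − 8)/13 = -2/3
Digits: (9, 8, 8, 8, 8, 8).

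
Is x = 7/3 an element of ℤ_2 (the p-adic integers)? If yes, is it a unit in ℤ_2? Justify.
x ∈ ℤ_2^× (unit); v_2(x) = 0

ℤ_2 = {x ∈ ℚ_2 : v_2(x) ≥ 0} and ℤ_2^× = {x ∈ ℤ_2 : v_2(x) = 0}. Here v_2(7/3) = v_2(num) − v_2(den) = 0; compare against these criteria.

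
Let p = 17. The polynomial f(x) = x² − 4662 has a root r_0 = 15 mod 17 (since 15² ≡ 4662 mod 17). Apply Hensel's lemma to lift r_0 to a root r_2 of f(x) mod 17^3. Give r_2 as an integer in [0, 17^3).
r_2 = 1001 (mod 4913)

Hensel's recurrence: r_{i+1} = r_i − f(r_i)·(f′(r_i))^{-1} mod 17^{i+2}, with f′(x) = 2x. Iterate:
  r_0 = 15 (mod 17)
  r_1 = 134 (mod 289)
  r_2 = 1001 (mod 4913)
Final: r_2 = 1001, and one checks f(r_2) ≡ 0 mod 17^3.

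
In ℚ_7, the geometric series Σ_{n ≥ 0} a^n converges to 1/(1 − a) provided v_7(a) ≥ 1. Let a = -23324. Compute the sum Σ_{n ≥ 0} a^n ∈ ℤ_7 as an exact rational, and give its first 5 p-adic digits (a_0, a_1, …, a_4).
Σ a^n = 1/(1 − a) = 1/23325;  first 5 digits = (1, 0, 0, 2, 4)

v_7(a) = 3 ≥ 1, so the series converges in ℤ_7 to 1/(1 − a) = 1/(1 − (-23324)) = 1/23325. Expand this rational in ℤ_7: compute digits iteratively via d_i = x_i mod 7, x_{i+1} = (x_i − d_i)/7. The first 5 digits are (1, 0, 0, 2, 4).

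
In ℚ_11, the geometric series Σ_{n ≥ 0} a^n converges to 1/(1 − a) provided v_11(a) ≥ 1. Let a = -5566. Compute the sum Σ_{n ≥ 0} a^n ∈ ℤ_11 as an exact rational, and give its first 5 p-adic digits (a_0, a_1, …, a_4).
Σ a^n = 1/(1 − a) = 1/5567;  first 5 digits = (1, 0, 9, 6, 3)

v_11(a) = 2 ≥ 1, so the series converges in ℤ_11 to 1/(1 − a) = 1/(1 − (-5566)) = 1/5567. Expand this rational in ℤ_11: compute digits iteratively via d_i = x_i mod 11, x_{i+1} = (x_i − d_i)/11. The first 5 digits are (1, 0, 9, 6, 3).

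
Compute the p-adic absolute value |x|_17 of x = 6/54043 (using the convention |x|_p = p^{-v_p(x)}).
|6/54043|_17 = 4913

Step 1 — compute v_17(x) by factoring powers of 17 out of the numerator and denominator: v_17(6/54043) = -3. Step 2 — apply |x|_p = p^{-v_p(x)} = 17^{3} = 4913.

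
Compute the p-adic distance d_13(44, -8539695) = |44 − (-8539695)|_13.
d_13(44, -8539695) = 1/371293

Step 1 — x − y = 44 − (-8539695) = 8539739. Step 2 — v_13(8539739) = 5 (factor: 8539739 = (13^5 · 23); the sign does not affect v_p). Step 3 — |x − y|_13 = 13^{-5} = 1/371293.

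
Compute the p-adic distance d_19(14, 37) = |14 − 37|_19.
d_19(14, 37) = 1

Step 1 — x − y = 14 − 37 = -23. Step 2 — v_19(-23) = 0 (factor: -23 = −(19^0 · 23); the sign does not affect v_p). Step 3 — |x − y|_19 = 19^{0} = 1.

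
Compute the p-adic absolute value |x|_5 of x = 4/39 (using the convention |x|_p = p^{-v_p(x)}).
|4/39|_5 = 1

Step 1 — compute v_5(x) by factoring powers of 5 out of the numerator and denominator: v_5(4/39) = 0. Step 2 — apply |x|_p = p^{-v_p(x)} = 5^{0} = 1.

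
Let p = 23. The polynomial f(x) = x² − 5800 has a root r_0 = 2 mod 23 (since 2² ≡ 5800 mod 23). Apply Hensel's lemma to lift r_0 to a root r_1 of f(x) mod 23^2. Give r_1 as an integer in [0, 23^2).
r_1 = 393 (mod 529)

Hensel's recurrence: r_{i+1} = r_i − f(r_i)·(f′(r_i))^{-1} mod 23^{i+2}, with f′(x) = 2x. Iterate:
  r_0 = 2 (mod 23)
  r_1 = 393 (mod 529)
Final: r_1 = 393, and one checks f(r_1) ≡ 0 mod 23^2.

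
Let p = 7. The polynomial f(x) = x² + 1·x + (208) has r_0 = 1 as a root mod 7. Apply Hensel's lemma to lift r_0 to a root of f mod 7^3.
r_2 = 127 (mod 343)

Hensel: r_{i+1} = r_i − f(r_i)·(f′(r_i))^{-1} mod 7^{i+2}, f′(x) = 2x + 1. Iterate:
  r_0 = 1 (mod 7)
  r_1 = 29 (mod 49)
  r_2 = 127 (mod 343)
Final: r = 127 satisfies f(r) ≡ 0 mod 7^3.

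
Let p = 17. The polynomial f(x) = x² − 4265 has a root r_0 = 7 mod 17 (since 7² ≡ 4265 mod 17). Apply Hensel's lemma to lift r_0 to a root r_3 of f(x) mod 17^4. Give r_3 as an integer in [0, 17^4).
r_3 = 33378 (mod 83521)

Hensel's recurrence: r_{i+1} = r_i − f(r_i)·(f′(r_i))^{-1} mod 17^{i+2}, with f′(x) = 2x. Iterate:
  r_0 = 7 (mod 17)
  r_1 = 143 (mod 289)
  r_2 = 3900 (mod 4913)
  r_3 = 33378 (mod 83521)
Final: r_3 = 33378, and one checks f(r_3) ≡ 0 mod 17^4.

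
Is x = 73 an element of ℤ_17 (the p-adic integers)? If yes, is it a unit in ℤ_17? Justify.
x ∈ ℤ_17^× (unit); v_17(x) = 0

ℤ_17 = {x ∈ ℚ_17 : v_17(x) ≥ 0} and ℤ_17^× = {x ∈ ℤ_17 : v_17(x) = 0}. Here v_17(73) = v_17(num) − v_17(den) = 0; compare against these criteria.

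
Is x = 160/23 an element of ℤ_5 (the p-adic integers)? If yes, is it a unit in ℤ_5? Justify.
x ∈ ℤ_5 but not a unit; v_5(x) = 1 > 0

ℤ_5 = {x ∈ ℚ_5 : v_5(x) ≥ 0} and ℤ_5^× = {x ∈ ℤ_5 : v_5(x) = 0}. Here v_5(160/23) = v_5(num) − v_5(den) = 1; compare against these criteria.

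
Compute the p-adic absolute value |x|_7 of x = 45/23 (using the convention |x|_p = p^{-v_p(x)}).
|45/23|_7 = 1

Step 1 — compute v_7(x) by factoring powers of 7 out of the numerator and denominator: v_7(45/23) = 0. Step 2 — apply |x|_p = p^{-v_p(x)} = 7^{0} = 1.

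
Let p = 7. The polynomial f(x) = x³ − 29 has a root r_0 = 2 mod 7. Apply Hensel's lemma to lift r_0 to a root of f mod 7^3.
r_2 = 163 (mod 343)

Hensel: r_{i+1} = r_i − f(r_i)/f′(r_i) mod 7^{i+2}, where f′(x) = 3x². Iterate:
  r_0 = 2 (mod 7)
  r_1 = 16 (mod 49)
  r_2 = 163 (mod 343)
Final: r = 163 with f(r) ≡ 0 mod 7^3.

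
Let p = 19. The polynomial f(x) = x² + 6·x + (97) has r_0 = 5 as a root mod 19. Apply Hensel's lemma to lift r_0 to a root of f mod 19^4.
r_3 = 54326 (mod 130321)

Hensel: r_{i+1} = r_i − f(r_i)·(f′(r_i))^{-1} mod 19^{i+2}, f′(x) = 2x + 6. Iterate:
  r_0 = 5 (mod 19)
  r_1 = 176 (mod 361)
  r_2 = 6313 (mod 6859)
  r_3 = 54326 (mod 130321)
Final: r = 54326 satisfies f(r) ≡ 0 mod 19^4.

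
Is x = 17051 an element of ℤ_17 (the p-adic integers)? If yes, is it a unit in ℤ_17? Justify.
x ∈ ℤ_17 but not a unit; v_17(x) = 2 > 0

ℤ_17 = {x ∈ ℚ_17 : v_17(x) ≥ 0} and ℤ_17^× = {x ∈ ℤ_17 : v_17(x) = 0}. Here v_17(17051) = v_17(num) − v_17(den) = 2; compare against these criteria.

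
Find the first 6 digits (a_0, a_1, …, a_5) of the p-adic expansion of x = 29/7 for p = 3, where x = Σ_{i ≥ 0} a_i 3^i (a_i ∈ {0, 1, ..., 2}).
(a_0, …, a_5) = (2, 2, 0, 2, 1, 2)

v_3(29/7) = 0 (numerator and denominator both coprime to 3), so x ∈ ℤ_3^×. Compute digits iteratively via a_i = x_i mod 3, x_{i+1} = (x_i − a_i)/3, with x_0 = x:
  x_0 = 29/7;  a_0 = 2;  x_1 = (x_0 − 2)/3 = 5/7
  x_1 = 5/7;  a_1 = 2;  x_2 = (x_1 − 2)/3 = -3/7
  x_2 = -3/7;  a_2 = 0;  x_3 = (x_2 − 0)/3 = -1/7
  x_3 = -1/7;  a_3 = 2;  x_4 = (x_3 − 2)/3 = -5/7
  x_4 = -5/7;  a_4 = 1;  x_5 = (x_4 − 1)/3 = -4/7
  x_5 = -4/7;  a_5 = 2;  x_6 = (x_5 − 2)/3 = -6/7
Digits: (2, 2, 0, 2, 1, 2).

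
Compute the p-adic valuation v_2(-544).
v_2(-544) = 5

v_2(n) is the largest exponent k such that 2^k divides n. Factor out: -544 = -2^5 · 17. (Sign doesn't affect v_p.) So v_2(-544) = 5.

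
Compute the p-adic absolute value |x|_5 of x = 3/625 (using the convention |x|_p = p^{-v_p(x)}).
|3/625|_5 = 625

Step 1 — compute v_5(x) by factoring powers of 5 out of the numerator and denominator: v_5(3/625) = -4. Step 2 — apply |x|_p = p^{-v_p(x)} = 5^{4} = 625.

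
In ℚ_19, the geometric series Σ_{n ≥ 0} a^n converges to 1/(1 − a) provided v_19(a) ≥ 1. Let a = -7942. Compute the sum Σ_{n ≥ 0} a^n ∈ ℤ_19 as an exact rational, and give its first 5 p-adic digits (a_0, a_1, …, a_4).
Σ a^n = 1/(1 − a) = 1/7943;  first 5 digits = (1, 0, 16, 17, 8)

v_19(a) = 2 ≥ 1, so the series converges in ℤ_19 to 1/(1 − a) = 1/(1 − (-7942)) = 1/7943. Expand this rational in ℤ_19: compute digits iteratively via d_i = x_i mod 19, x_{i+1} = (x_i − d_i)/19. The first 5 digits are (1, 0, 16, 17, 8).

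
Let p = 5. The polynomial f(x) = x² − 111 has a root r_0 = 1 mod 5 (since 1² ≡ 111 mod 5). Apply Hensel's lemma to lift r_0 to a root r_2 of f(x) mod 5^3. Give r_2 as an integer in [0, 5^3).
r_2 = 106 (mod 125)

Hensel's recurrence: r_{i+1} = r_i − f(r_i)·(f′(r_i))^{-1} mod 5^{i+2}, with f′(x) = 2x. Iterate:
  r_0 = 1 (mod 5)
  r_1 = 6 (mod 25)
  r_2 = 106 (mod 125)
Final: r_2 = 106, and one checks f(r_2) ≡ 0 mod 5^3.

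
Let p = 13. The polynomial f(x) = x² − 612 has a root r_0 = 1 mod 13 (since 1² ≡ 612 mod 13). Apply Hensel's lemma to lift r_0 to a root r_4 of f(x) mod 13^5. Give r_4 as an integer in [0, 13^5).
r_4 = 241723 (mod 371293)

Hensel's recurrence: r_{i+1} = r_i − f(r_i)·(f′(r_i))^{-1} mod 13^{i+2}, with f′(x) = 2x. Iterate:
  r_0 = 1 (mod 13)
  r_1 = 53 (mod 169)
  r_2 = 53 (mod 2197)
  r_3 = 13235 (mod 28561)
  r_4 = 241723 (mod 371293)
Final: r_4 = 241723, and one checks f(r_4) ≡ 0 mod 13^5.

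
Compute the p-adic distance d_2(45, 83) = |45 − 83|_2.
d_2(45, 83) = 1/2

Step 1 — x − y = 45 − 83 = -38. Step 2 — v_2(-38) = 1 (factor: -38 = −(2^1 · 19); the sign does not affect v_p). Step 3 — |x − y|_2 = 2^{-1} = 1/2.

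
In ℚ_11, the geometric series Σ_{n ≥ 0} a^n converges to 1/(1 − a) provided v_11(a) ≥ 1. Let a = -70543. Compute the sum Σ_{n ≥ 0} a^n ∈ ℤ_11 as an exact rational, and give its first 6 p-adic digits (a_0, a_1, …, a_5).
Σ a^n = 1/(1 − a) = 1/70544;  first 6 digits = (1, 0, 0, 2, 6, 10)

v_11(a) = 3 ≥ 1, so the series converges in ℤ_11 to 1/(1 − a) = 1/(1 − (-70543)) = 1/70544. Expand this rational in ℤ_11: compute digits iteratively via d_i = x_i mod 11, x_{i+1} = (x_i − d_i)/11. The first 6 digits are (1, 0, 0, 2, 6, 10).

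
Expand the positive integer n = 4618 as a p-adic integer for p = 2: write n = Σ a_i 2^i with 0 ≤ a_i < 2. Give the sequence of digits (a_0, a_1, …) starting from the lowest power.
(a_0, a_1, …) = (0, 1, 0, 1, 0, 0, 0, 0, 0, 1, 0, 0, 1)

Repeated division by 2 gives the digits low-to-high: 4618 = 1·2^1 + 1·2^3 + 1·2^9 + 1·2^12. Digit sequence: (0, 1, 0, 1, 0, 0, 0, 0, 0, 1, 0, 0, 1).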